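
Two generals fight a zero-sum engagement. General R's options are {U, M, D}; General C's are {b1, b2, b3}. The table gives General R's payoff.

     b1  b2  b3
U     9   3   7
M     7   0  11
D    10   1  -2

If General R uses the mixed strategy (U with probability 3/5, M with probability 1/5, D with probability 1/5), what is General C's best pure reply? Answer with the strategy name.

b2

If General C plays b1, General R's expected payoff is (3/5)·9 + (1/5)·7 + (1/5)·10 = 44/5.
If General C plays b2, General R's expected payoff is (3/5)·3 + (1/5)·0 + (1/5)·1 = 2.
If General C plays b3, General R's expected payoff is (3/5)·7 + (1/5)·11 + (1/5)·(-2) = 6.
General C minimizes General R's payoff; the smallest is 2, so the best response is b2.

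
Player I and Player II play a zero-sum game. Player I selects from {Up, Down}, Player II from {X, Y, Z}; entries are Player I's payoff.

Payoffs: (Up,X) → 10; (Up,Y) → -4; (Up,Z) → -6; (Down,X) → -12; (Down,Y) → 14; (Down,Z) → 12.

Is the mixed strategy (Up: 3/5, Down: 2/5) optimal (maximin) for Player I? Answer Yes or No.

Against X this mix gives (3/5)·10 + (2/5)·(-12) = 6/5.
Against Y this mix gives (3/5)·(-4) + (2/5)·14 = 16/5.
Against Z this mix gives (3/5)·(-6) + (2/5)·12 = 6/5.
All of Player II's active replies (X, Z) yield 6/5, and no column does worse for Player I. The mix makes Player II indifferent and guarantees 6/5, so it is optimal.

Yes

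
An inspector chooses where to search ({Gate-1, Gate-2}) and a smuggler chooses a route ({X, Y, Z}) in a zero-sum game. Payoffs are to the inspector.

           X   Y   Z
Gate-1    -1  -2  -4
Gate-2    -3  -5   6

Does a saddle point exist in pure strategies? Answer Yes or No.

Row minima: Gate-1 → -4, Gate-2 → -5; maximin = -4.
Column maxima: X → -1, Y → -2, Z → 6; minimax = -2.
-4 ≠ -2, so no pure-strategy equilibrium exists.

No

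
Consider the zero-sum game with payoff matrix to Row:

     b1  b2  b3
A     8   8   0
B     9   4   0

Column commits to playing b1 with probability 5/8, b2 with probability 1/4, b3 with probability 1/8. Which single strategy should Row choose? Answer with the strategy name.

A

Expected payoff of A: (5/8)·8 + (1/4)·8 + (1/8)·0 = 7.
Expected payoff of B: (5/8)·9 + (1/4)·4 + (1/8)·0 = 53/8.
The largest is 7, so Row's best response is A.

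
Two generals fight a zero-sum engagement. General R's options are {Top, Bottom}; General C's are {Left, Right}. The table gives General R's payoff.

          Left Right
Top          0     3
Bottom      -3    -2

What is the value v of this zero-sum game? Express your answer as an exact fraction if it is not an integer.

Row minima: Top → 0, Bottom → -3; maximin = 0.
Column maxima: Left → 0, Right → 3; minimax = 0.
Since maximin = minimax = 0, there is a saddle point and the value is 0.

0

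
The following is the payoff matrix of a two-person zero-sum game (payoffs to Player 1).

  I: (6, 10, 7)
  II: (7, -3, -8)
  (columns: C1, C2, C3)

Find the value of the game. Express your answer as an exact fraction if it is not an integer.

Row minima: I → 6, II → -8; maximin = 6.
Column maxima: C1 → 7, C2 → 10, C3 → 7; minimax = 7.
6 ≠ 7, so there is no saddle point; optimal play is mixed.
C2 is strictly dominated by C3 (it gives Player 1 strictly more in every row), so Player 2 never plays it.
On the remaining 2×2 (I, II vs C1, C3):
Let Player 1 play I with probability p. Expected payoff against C1: 6p + 7(1−p) = −p + 7; against C3: 7p + (-8)(1−p) = 15p − 8.
Setting these equal: −p + 7 = 15p − 8 ⇒ −16p = -15 ⇒ p = 15/16, and the value is (-1)·(15/16) + 7 = 97/16.
For Player 2: with q = P(C1), equating I's and II's payoffs gives −q + 7 = 15q − 8 ⇒ q = 15/16.

97/16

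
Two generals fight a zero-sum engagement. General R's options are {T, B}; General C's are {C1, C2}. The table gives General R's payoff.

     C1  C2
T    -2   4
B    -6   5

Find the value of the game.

Row minima: T → -2, B → -6; maximin = -2.
Column maxima: C1 → -2, C2 → 5; minimax = -2.
Since maximin = minimax = -2, there is a saddle point and the value is -2.

-2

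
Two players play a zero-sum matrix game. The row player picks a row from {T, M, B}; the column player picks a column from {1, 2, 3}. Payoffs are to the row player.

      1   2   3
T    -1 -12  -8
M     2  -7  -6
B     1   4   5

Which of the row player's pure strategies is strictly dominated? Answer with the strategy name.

T

M gives a strictly higher payoff than T against every column: 2 > -1, -7 > -12, -6 > -8.
So T is strictly dominated and the row player never plays it.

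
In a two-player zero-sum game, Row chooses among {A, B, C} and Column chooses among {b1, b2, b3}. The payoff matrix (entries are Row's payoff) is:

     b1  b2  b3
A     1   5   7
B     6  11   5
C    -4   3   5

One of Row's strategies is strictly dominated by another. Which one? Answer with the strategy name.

A gives a strictly higher payoff than C against every column: 1 > -4, 5 > 3, 7 > 5.
So C is strictly dominated and Row never plays it.

C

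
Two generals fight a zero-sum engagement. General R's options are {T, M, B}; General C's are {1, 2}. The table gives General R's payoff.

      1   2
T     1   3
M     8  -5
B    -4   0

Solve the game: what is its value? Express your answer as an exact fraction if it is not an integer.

Row minima: T → 1, M → -5, B → -4; maximin = 1.
Column maxima: 1 → 8, 2 → 3; minimax = 3.
1 ≠ 3, so there is no saddle point; optimal play is mixed.
B is strictly dominated by T, so General R never plays it.
On the remaining 2×2 (T, M vs 1, 2):
Let General R play T with probability p. Expected payoff against 1: 1p + 8(1−p) = −7p + 8; against 2: 3p + (-5)(1−p) = 8p − 5.
Setting these equal: −7p + 8 = 8p − 5 ⇒ −15p = -13 ⇒ p = 13/15, and the value is (-7)·(13/15) + 8 = 29/15.
For General C: with q = P(1), equating T's and M's payoffs gives −2q + 3 = 13q − 5 ⇒ q = 8/15.

29/15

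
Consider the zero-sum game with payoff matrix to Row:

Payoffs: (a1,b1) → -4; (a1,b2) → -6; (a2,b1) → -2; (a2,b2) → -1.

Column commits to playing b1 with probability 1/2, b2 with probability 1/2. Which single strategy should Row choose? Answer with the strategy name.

Expected payoff of a1: (1/2)·(-4) + (1/2)·(-6) = -5.
Expected payoff of a2: (1/2)·(-2) + (1/2)·(-1) = -3/2.
The largest is -3/2, so Row's best response is a2.

a2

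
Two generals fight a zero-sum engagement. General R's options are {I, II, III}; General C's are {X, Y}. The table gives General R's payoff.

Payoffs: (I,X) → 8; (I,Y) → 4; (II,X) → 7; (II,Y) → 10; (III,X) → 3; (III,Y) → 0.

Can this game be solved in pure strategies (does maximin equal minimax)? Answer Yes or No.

Row minima: I → 4, II → 7, III → 0; maximin = 7.
Column maxima: X → 8, Y → 10; minimax = 8.
7 ≠ 8, so no pure-strategy equilibrium exists.

No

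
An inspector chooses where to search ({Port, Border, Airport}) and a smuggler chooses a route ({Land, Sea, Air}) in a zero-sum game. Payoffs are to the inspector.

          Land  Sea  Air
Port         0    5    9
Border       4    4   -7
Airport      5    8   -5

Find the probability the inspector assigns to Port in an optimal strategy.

Row minima: Port → 0, Border → -7, Airport → -5; maximin = 0.
Column maxima: Land → 5, Sea → 8, Air → 9; minimax = 5.
0 ≠ 5, so there is no saddle point; optimal play is mixed.
Border is strictly dominated by Airport, so the inspector never plays it.
With Border eliminated, Sea is strictly dominated by Land (it gives the inspector strictly more in every remaining row), so the smuggler never plays it.
On the remaining 2×2 (Port, Airport vs Land, Air):
Let the inspector play Port with probability p. Expected payoff against Land: 0p + 5(1−p) = −5p + 5; against Air: 9p + (-5)(1−p) = 14p − 5.
Setting these equal: −5p + 5 = 14p − 5 ⇒ −19p = -10 ⇒ p = 10/19, and the value is (-5)·(10/19) + 5 = 45/19.
For the smuggler: with q = P(Land), equating Port's and Airport's payoffs gives −9q + 9 = 10q − 5 ⇒ q = 14/19.

10/19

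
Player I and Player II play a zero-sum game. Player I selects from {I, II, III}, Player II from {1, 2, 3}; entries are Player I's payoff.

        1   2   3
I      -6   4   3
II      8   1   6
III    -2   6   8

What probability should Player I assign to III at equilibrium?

Row minima: I → -6, II → 1, III → -2; maximin = 1.
Column maxima: 1 → 8, 2 → 6, 3 → 8; minimax = 6.
1 ≠ 6, so there is no saddle point; optimal play is mixed.
I is strictly dominated by III, so Player I never plays it.
With I eliminated, 3 is strictly dominated by 2 (it gives Player I strictly more in every remaining row), so Player II never plays it.
On the remaining 2×2 (II, III vs 1, 2):
Let Player I play II with probability p. Expected payoff against 1: 8p + (-2)(1−p) = 10p − 2; against 2: 1p + 6(1−p) = −5p + 6.
Setting these equal: 10p − 2 = −5p + 6 ⇒ 15p = 8 ⇒ p = 8/15, and the value is (10)·(8/15) − 2 = 10/3.
For Player II: with q = P(1), equating II's and III's payoffs gives 7q + 1 = −8q + 6 ⇒ q = 1/3.

7/15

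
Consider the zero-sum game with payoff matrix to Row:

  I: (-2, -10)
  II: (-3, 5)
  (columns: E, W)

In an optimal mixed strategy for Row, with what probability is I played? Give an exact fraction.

Row minima: I → -10, II → -3; maximin = -3.
Column maxima: E → -2, W → 5; minimax = -2.
-3 ≠ -2, so there is no saddle point; optimal play is mixed.
Let Row play I with probability p. Expected payoff against E: (-2)p + (-3)(1−p) = p − 3; against W: (-10)p + 5(1−p) = −15p + 5.
Setting these equal: p − 3 = −15p + 5 ⇒ 16p = 8 ⇒ p = 1/2, and the value is (1)·(1/2) − 3 = -5/2.
For Column: with q = P(E), equating I's and II's payoffs gives 8q − 10 = −8q + 5 ⇒ q = 15/16.

1/2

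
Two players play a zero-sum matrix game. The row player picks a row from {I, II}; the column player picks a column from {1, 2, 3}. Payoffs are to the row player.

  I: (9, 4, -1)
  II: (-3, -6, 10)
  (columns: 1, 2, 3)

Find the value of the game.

Row minima: I → -1, II → -6; maximin = -1.
Column maxima: 1 → 9, 2 → 4, 3 → 10; minimax = 4.
-1 ≠ 4, so there is no saddle point; optimal play is mixed.
1 is strictly dominated by 2 (it gives the row player strictly more in every row), so the column player never plays it.
On the remaining 2×2 (I, II vs 2, 3):
Let the row player play I with probability p. Expected payoff against 2: 4p + (-6)(1−p) = 10p − 6; against 3: (-1)p + 10(1−p) = −11p + 10.
Setting these equal: 10p − 6 = −11p + 10 ⇒ 21p = 16 ⇒ p = 16/21, and the value is (10)·(16/21) − 6 = 34/21.
For the column player: with q = P(2), equating I's and II's payoffs gives 5q − 1 = −16q + 10 ⇒ q = 11/21.

34/21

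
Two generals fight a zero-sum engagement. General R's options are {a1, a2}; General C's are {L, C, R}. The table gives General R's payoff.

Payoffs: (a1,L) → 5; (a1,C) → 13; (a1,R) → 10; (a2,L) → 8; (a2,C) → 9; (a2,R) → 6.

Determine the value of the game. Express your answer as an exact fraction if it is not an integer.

Row minima: a1 → 5, a2 → 6; maximin = 6.
Column maxima: L → 8, C → 13, R → 10; minimax = 8.
6 ≠ 8, so there is no saddle point; optimal play is mixed.
C is strictly dominated by L (it gives General R strictly more in every row), so General C never plays it.
On the remaining 2×2 (a1, a2 vs L, R):
Let General R play a1 with probability p. Expected payoff against L: 5p + 8(1−p) = −3p + 8; against R: 10p + 6(1−p) = 4p + 6.
Setting these equal: −3p + 8 = 4p + 6 ⇒ −7p = -2 ⇒ p = 2/7, and the value is (-3)·(2/7) + 8 = 50/7.
For General C: with q = P(L), equating a1's and a2's payoffs gives −5q + 10 = 2q + 6 ⇒ q = 4/7.

50/7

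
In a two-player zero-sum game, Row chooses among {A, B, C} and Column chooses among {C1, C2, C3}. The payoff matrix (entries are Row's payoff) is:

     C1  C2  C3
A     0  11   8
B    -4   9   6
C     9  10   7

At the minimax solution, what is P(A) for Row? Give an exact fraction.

1/5

Row minima: A → 0, B → -4, C → 7; maximin = 7.
Column maxima: C1 → 9, C2 → 11, C3 → 8; minimax = 8.
7 ≠ 8, so there is no saddle point; optimal play is mixed.
B is strictly dominated by A, so Row never plays it.
C2 is strictly dominated by C1 (it gives Row strictly more in every row), so Column never plays it.
On the remaining 2×2 (A, C vs C1, C3):
Let Row play A with probability p. Expected payoff against C1: 0p + 9(1−p) = −9p + 9; against C3: 8p + 7(1−p) = p + 7.
Setting these equal: −9p + 9 = p + 7 ⇒ −10p = -2 ⇒ p = 1/5, and the value is (-9)·(1/5) + 9 = 36/5.
For Column: with q = P(C1), equating A's and C's payoffs gives −8q + 8 = 2q + 7 ⇒ q = 1/10.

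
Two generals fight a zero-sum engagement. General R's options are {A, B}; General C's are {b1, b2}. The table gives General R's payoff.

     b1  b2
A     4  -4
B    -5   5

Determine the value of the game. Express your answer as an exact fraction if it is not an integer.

Row minima: A → -4, B → -5; maximin = -4.
Column maxima: b1 → 4, b2 → 5; minimax = 4.
-4 ≠ 4, so there is no saddle point; optimal play is mixed.
Let General R play A with probability p. Expected payoff against b1: 4p + (-5)(1−p) = 9p − 5; against b2: (-4)p + 5(1−p) = −9p + 5.
Setting these equal: 9p − 5 = −9p + 5 ⇒ 18p = 10 ⇒ p = 5/9, and the value is (9)·(5/9) − 5 = 0.
For General C: with q = P(b1), equating A's and B's payoffs gives 8q − 4 = −10q + 5 ⇒ q = 1/2.

0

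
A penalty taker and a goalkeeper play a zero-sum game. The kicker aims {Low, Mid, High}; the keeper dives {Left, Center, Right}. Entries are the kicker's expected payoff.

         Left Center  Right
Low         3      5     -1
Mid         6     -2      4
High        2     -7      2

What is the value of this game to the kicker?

3/2

Row minima: Low → -1, Mid → -2, High → -7; maximin = -1.
Column maxima: Left → 6, Center → 5, Right → 4; minimax = 4.
-1 ≠ 4, so there is no saddle point; optimal play is mixed.
High is strictly dominated by Mid, so the kicker never plays it.
With High eliminated, Left is strictly dominated by Right (it gives the kicker strictly more in every remaining row), so the keeper never plays it.
On the remaining 2×2 (Low, Mid vs Center, Right):
Let the kicker play Low with probability p. Expected payoff against Center: 5p + (-2)(1−p) = 7p − 2; against Right: (-1)p + 4(1−p) = −5p + 4.
Setting these equal: 7p − 2 = −5p + 4 ⇒ 12p = 6 ⇒ p = 1/2, and the value is (7)·(1/2) − 2 = 3/2.
For the keeper: with q = P(Center), equating Low's and Mid's payoffs gives 6q − 1 = −6q + 4 ⇒ q = 5/12.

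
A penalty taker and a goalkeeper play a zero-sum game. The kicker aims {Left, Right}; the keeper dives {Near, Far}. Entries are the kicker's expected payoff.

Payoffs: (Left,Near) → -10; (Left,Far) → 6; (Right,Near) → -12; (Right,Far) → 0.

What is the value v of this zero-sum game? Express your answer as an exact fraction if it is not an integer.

Row minima: Left → -10, Right → -12; maximin = -10.
Column maxima: Near → -10, Far → 6; minimax = -10.
Since maximin = minimax = -10, there is a saddle point and the value is -10.

-10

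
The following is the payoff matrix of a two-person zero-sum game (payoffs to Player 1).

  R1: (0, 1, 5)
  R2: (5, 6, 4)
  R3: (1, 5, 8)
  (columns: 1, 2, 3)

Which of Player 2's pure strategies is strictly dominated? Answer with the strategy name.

2

1 holds Player 1's payoff strictly below 2 in every row: 0 < 1, 5 < 6, 1 < 5.
So 2 is strictly dominated for Player 2.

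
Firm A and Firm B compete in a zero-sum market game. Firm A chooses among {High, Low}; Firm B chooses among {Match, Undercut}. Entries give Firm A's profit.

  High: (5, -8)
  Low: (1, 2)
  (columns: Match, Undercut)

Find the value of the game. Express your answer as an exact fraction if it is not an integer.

9/7

Row minima: High → -8, Low → 1; maximin = 1.
Column maxima: Match → 5, Undercut → 2; minimax = 2.
1 ≠ 2, so there is no saddle point; optimal play is mixed.
Let Firm A play High with probability p. Expected payoff against Match: 5p + 1(1−p) = 4p + 1; against Undercut: (-8)p + 2(1−p) = −10p + 2.
Setting these equal: 4p + 1 = −10p + 2 ⇒ 14p = 1 ⇒ p = 1/14, and the value is (4)·(1/14) + 1 = 9/7.
For Firm B: with q = P(Match), equating High's and Low's payoffs gives 13q − 8 = −q + 2 ⇒ q = 5/7.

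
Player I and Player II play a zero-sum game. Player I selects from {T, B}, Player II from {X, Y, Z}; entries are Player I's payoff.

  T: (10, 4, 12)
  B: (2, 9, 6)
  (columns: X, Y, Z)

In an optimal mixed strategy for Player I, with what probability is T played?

Row minima: T → 4, B → 2; maximin = 4.
Column maxima: X → 10, Y → 9, Z → 12; minimax = 9.
4 ≠ 9, so there is no saddle point; optimal play is mixed.
Z is strictly dominated by X (it gives Player I strictly more in every row), so Player II never plays it.
On the remaining 2×2 (T, B vs X, Y):
Let Player I play T with probability p. Expected payoff against X: 10p + 2(1−p) = 8p + 2; against Y: 4p + 9(1−p) = −5p + 9.
Setting these equal: 8p + 2 = −5p + 9 ⇒ 13p = 7 ⇒ p = 7/13, and the value is (8)·(7/13) + 2 = 82/13.
For Player II: with q = P(X), equating T's and B's payoffs gives 6q + 4 = −7q + 9 ⇒ q = 5/13.

7/13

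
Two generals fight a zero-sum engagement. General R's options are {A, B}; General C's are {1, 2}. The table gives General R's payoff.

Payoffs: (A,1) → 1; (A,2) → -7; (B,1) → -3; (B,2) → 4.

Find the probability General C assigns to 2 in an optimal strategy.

4/15

Row minima: A → -7, B → -3; maximin = -3.
Column maxima: 1 → 1, 2 → 4; minimax = 1.
-3 ≠ 1, so there is no saddle point; optimal play is mixed.
Let General R play A with probability p. Expected payoff against 1: 1p + (-3)(1−p) = 4p − 3; against 2: (-7)p + 4(1−p) = −11p + 4.
Setting these equal: 4p − 3 = −11p + 4 ⇒ 15p = 7 ⇒ p = 7/15, and the value is (4)·(7/15) − 3 = -17/15.
For General C: with q = P(1), equating A's and B's payoffs gives 8q − 7 = −7q + 4 ⇒ q = 11/15.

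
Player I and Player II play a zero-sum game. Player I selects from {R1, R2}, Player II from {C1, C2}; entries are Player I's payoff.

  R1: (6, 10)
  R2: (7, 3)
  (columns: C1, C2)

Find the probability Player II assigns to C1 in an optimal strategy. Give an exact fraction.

Row minima: R1 → 6, R2 → 3; maximin = 6.
Column maxima: C1 → 7, C2 → 10; minimax = 7.
6 ≠ 7, so there is no saddle point; optimal play is mixed.
Let Player I play R1 with probability p. Expected payoff against C1: 6p + 7(1−p) = −p + 7; against C2: 10p + 3(1−p) = 7p + 3.
Setting these equal: −p + 7 = 7p + 3 ⇒ −8p = -4 ⇒ p = 1/2, and the value is (-1)·(1/2) + 7 = 13/2.
For Player II: with q = P(C1), equating R1's and R2's payoffs gives −4q + 10 = 4q + 3 ⇒ q = 7/8.

7/8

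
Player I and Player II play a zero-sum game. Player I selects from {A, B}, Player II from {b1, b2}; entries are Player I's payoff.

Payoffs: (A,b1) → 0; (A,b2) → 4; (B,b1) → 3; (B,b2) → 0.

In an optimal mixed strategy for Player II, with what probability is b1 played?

Row minima: A → 0, B → 0; maximin = 0.
Column maxima: b1 → 3, b2 → 4; minimax = 3.
0 ≠ 3, so there is no saddle point; optimal play is mixed.
Let Player I play A with probability p. Expected payoff against b1: 0p + 3(1−p) = −3p + 3; against b2: 4p + 0(1−p) = 4p.
Setting these equal: −3p + 3 = 4p ⇒ −7p = -3 ⇒ p = 3/7, and the value is (-3)·(3/7) + 3 = 12/7.
For Player II: with q = P(b1), equating A's and B's payoffs gives −4q + 4 = 3q ⇒ q = 4/7.

4/7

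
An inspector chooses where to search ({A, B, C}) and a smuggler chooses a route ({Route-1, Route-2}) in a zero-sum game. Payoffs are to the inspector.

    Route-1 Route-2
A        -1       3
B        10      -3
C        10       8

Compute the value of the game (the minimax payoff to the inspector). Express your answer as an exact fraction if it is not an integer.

Row minima: A → -1, B → -3, C → 8; maximin = 8.
Column maxima: Route-1 → 10, Route-2 → 8; minimax = 8.
Since maximin = minimax = 8, there is a saddle point and the value is 8.

8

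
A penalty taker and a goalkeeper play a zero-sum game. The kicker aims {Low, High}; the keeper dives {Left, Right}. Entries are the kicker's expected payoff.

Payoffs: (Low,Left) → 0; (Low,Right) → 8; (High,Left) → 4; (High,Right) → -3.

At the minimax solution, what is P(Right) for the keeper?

4/15

Row minima: Low → 0, High → -3; maximin = 0.
Column maxima: Left → 4, Right → 8; minimax = 4.
0 ≠ 4, so there is no saddle point; optimal play is mixed.
Let the kicker play Low with probability p. Expected payoff against Left: 0p + 4(1−p) = −4p + 4; against Right: 8p + (-3)(1−p) = 11p − 3.
Setting these equal: −4p + 4 = 11p − 3 ⇒ −15p = -7 ⇒ p = 7/15, and the value is (-4)·(7/15) + 4 = 32/15.
For the keeper: with q = P(Left), equating Low's and High's payoffs gives −8q + 8 = 7q − 3 ⇒ q = 11/15.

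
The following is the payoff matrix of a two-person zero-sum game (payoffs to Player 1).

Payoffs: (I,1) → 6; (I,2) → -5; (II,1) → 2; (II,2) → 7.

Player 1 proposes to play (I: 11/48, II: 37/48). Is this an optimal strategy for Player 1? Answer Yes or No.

No

Against 1 this mix gives (11/48)·6 + (37/48)·2 = 35/12.
Against 2 this mix gives (11/48)·(-5) + (37/48)·7 = 17/4.
Player 2 will play 1, holding Player 1 to 35/12. Shifting weight toward the row that does better against 1 would raise this floor (the equalizing mix achieves 13/4 against both 1 and 2), so the proposed strategy is not optimal.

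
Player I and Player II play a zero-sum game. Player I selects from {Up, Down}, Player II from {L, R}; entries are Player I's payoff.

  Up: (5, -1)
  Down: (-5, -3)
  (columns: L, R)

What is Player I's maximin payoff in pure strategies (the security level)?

-1

Row minima: Up → -1, Down → -5.
The best of these is -1.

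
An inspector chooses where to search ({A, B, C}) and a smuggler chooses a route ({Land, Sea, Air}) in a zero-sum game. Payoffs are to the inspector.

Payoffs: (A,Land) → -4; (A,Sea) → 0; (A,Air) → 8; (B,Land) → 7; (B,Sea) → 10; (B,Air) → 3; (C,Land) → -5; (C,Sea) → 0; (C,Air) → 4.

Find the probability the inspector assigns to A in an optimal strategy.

Row minima: A → -4, B → 3, C → -5; maximin = 3.
Column maxima: Land → 7, Sea → 10, Air → 8; minimax = 7.
3 ≠ 7, so there is no saddle point; optimal play is mixed.
Sea is strictly dominated by Land (it gives the inspector strictly more in every row), so the smuggler never plays it.
With Sea eliminated, C is strictly dominated by A (A gives the inspector strictly more in every remaining column), so the inspector never plays it.
On the remaining 2×2 (A, B vs Land, Air):
Let the inspector play A with probability p. Expected payoff against Land: (-4)p + 7(1−p) = −11p + 7; against Air: 8p + 3(1−p) = 5p + 3.
Setting these equal: −11p + 7 = 5p + 3 ⇒ −16p = -4 ⇒ p = 1/4, and the value is (-11)·(1/4) + 7 = 17/4.
For the smuggler: with q = P(Land), equating A's and B's payoffs gives −12q + 8 = 4q + 3 ⇒ q = 5/16.

1/4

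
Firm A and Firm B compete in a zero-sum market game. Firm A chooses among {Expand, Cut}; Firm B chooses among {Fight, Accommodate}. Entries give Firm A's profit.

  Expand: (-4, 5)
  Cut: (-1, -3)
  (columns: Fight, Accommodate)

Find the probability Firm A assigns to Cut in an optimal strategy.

9/11

Row minima: Expand → -4, Cut → -3; maximin = -3.
Column maxima: Fight → -1, Accommodate → 5; minimax = -1.
-3 ≠ -1, so there is no saddle point; optimal play is mixed.
Let Firm A play Expand with probability p. Expected payoff against Fight: (-4)p + (-1)(1−p) = −3p − 1; against Accommodate: 5p + (-3)(1−p) = 8p − 3.
Setting these equal: −3p − 1 = 8p − 3 ⇒ −11p = -2 ⇒ p = 2/11, and the value is (-3)·(2/11) − 1 = -17/11.
For Firm B: with q = P(Fight), equating Expand's and Cut's payoffs gives −9q + 5 = 2q − 3 ⇒ q = 8/11.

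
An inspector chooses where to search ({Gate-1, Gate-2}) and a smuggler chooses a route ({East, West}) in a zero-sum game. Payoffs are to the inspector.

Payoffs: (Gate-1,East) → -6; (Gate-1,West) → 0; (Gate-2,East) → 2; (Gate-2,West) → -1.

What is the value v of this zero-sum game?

-2/3

Row minima: Gate-1 → -6, Gate-2 → -1; maximin = -1.
Column maxima: East → 2, West → 0; minimax = 0.
-1 ≠ 0, so there is no saddle point; optimal play is mixed.
Let the inspector play Gate-1 with probability p. Expected payoff against East: (-6)p + 2(1−p) = −8p + 2; against West: 0p + (-1)(1−p) = p − 1.
Setting these equal: −8p + 2 = p − 1 ⇒ −9p = -3 ⇒ p = 1/3, and the value is (-8)·(1/3) + 2 = -2/3.
For the smuggler: with q = P(East), equating Gate-1's and Gate-2's payoffs gives −6q = 3q − 1 ⇒ q = 1/9.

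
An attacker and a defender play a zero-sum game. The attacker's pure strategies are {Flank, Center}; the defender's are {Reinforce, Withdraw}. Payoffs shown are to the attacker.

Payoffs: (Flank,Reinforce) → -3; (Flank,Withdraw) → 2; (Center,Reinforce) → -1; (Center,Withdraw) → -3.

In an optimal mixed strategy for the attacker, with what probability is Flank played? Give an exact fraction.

Row minima: Flank → -3, Center → -3; maximin = -3.
Column maxima: Reinforce → -1, Withdraw → 2; minimax = -1.
-3 ≠ -1, so there is no saddle point; optimal play is mixed.
Let the attacker play Flank with probability p. Expected payoff against Reinforce: (-3)p + (-1)(1−p) = −2p − 1; against Withdraw: 2p + (-3)(1−p) = 5p − 3.
Setting these equal: −2p − 1 = 5p − 3 ⇒ −7p = -2 ⇒ p = 2/7, and the value is (-2)·(2/7) − 1 = -11/7.
For the defender: with q = P(Reinforce), equating Flank's and Center's payoffs gives −5q + 2 = 2q − 3 ⇒ q = 5/7.

2/7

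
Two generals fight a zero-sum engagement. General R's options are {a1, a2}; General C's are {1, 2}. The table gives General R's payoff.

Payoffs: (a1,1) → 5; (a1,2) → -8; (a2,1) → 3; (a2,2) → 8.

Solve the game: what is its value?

32/9

Row minima: a1 → -8, a2 → 3; maximin = 3.
Column maxima: 1 → 5, 2 → 8; minimax = 5.
3 ≠ 5, so there is no saddle point; optimal play is mixed.
Let General R play a1 with probability p. Expected payoff against 1: 5p + 3(1−p) = 2p + 3; against 2: (-8)p + 8(1−p) = −16p + 8.
Setting these equal: 2p + 3 = −16p + 8 ⇒ 18p = 5 ⇒ p = 5/18, and the value is (2)·(5/18) + 3 = 32/9.
For General C: with q = P(1), equating a1's and a2's payoffs gives 13q − 8 = −5q + 8 ⇒ q = 8/9.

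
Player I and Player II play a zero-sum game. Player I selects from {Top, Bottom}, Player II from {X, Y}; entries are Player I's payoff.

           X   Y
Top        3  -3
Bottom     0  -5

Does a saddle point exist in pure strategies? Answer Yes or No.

Row minima: Top → -3, Bottom → -5; maximin = -3.
Column maxima: X → 3, Y → -3; minimax = -3.
maximin = minimax = -3, so a saddle point exists.

Yes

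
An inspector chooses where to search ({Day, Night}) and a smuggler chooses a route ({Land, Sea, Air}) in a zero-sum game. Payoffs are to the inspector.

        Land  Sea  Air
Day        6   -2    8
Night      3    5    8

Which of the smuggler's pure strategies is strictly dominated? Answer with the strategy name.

Air

Land holds the inspector's payoff strictly below Air in every row: 6 < 8, 3 < 8.
So Air is strictly dominated for the smuggler.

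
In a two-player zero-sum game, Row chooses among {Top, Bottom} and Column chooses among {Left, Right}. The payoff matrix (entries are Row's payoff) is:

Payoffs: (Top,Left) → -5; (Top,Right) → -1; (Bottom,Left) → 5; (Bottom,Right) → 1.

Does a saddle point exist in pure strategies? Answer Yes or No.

Row minima: Top → -5, Bottom → 1; maximin = 1.
Column maxima: Left → 5, Right → 1; minimax = 1.
maximin = minimax = 1, so a saddle point exists.

Yes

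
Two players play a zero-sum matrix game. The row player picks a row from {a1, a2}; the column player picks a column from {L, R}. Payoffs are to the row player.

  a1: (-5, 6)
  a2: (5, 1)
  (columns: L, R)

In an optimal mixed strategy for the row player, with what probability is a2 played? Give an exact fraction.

11/15

Row minima: a1 → -5, a2 → 1; maximin = 1.
Column maxima: L → 5, R → 6; minimax = 5.
1 ≠ 5, so there is no saddle point; optimal play is mixed.
Let the row player play a1 with probability p. Expected payoff against L: (-5)p + 5(1−p) = −10p + 5; against R: 6p + 1(1−p) = 5p + 1.
Setting these equal: −10p + 5 = 5p + 1 ⇒ −15p = -4 ⇒ p = 4/15, and the value is (-10)·(4/15) + 5 = 7/3.
For the column player: with q = P(L), equating a1's and a2's payoffs gives −11q + 6 = 4q + 1 ⇒ q = 1/3.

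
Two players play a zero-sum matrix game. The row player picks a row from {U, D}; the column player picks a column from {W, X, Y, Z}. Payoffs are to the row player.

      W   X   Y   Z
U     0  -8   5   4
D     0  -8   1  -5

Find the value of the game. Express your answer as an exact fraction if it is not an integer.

Row minima: U → -8, D → -8; maximin = -8.
Column maxima: W → 0, X → -8, Y → 5, Z → 4; minimax = -8.
Since maximin = minimax = -8, there is a saddle point and the value is -8.

-8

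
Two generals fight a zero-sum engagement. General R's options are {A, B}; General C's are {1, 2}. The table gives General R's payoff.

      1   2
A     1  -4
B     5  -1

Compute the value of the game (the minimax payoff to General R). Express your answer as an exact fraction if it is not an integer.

-1

Row minima: A → -4, B → -1; maximin = -1.
Column maxima: 1 → 5, 2 → -1; minimax = -1.
Since maximin = minimax = -1, there is a saddle point and the value is -1.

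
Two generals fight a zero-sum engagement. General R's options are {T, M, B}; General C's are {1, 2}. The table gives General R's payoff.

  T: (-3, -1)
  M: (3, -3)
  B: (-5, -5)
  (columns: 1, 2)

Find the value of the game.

-3/2

Row minima: T → -3, M → -3, B → -5; maximin = -3.
Column maxima: 1 → 3, 2 → -1; minimax = -1.
-3 ≠ -1, so there is no saddle point; optimal play is mixed.
B is strictly dominated by T, so General R never plays it.
On the remaining 2×2 (T, M vs 1, 2):
Let General R play T with probability p. Expected payoff against 1: (-3)p + 3(1−p) = −6p + 3; against 2: (-1)p + (-3)(1−p) = 2p − 3.
Setting these equal: −6p + 3 = 2p − 3 ⇒ −8p = -6 ⇒ p = 3/4, and the value is (-6)·(3/4) + 3 = -3/2.
For General C: with q = P(1), equating T's and M's payoffs gives −2q − 1 = 6q − 3 ⇒ q = 1/4.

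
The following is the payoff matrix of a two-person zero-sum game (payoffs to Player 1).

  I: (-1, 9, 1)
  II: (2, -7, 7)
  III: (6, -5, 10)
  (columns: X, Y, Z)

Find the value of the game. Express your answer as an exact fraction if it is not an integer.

Row minima: I → -1, II → -7, III → -5; maximin = -1.
Column maxima: X → 6, Y → 9, Z → 10; minimax = 6.
-1 ≠ 6, so there is no saddle point; optimal play is mixed.
II is strictly dominated by III, so Player 1 never plays it.
Z is strictly dominated by X (it gives Player 1 strictly more in every row), so Player 2 never plays it.
On the remaining 2×2 (I, III vs X, Y):
Let Player 1 play I with probability p. Expected payoff against X: (-1)p + 6(1−p) = −7p + 6; against Y: 9p + (-5)(1−p) = 14p − 5.
Setting these equal: −7p + 6 = 14p − 5 ⇒ −21p = -11 ⇒ p = 11/21, and the value is (-7)·(11/21) + 6 = 7/3.
For Player 2: with q = P(X), equating I's and III's payoffs gives −10q + 9 = 11q − 5 ⇒ q = 2/3.

7/3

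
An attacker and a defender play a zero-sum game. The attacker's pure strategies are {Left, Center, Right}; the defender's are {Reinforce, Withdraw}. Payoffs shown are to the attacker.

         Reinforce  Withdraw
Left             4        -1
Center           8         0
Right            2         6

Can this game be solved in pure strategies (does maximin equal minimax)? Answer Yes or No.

No

Row minima: Left → -1, Center → 0, Right → 2; maximin = 2.
Column maxima: Reinforce → 8, Withdraw → 6; minimax = 6.
2 ≠ 6, so no pure-strategy equilibrium exists.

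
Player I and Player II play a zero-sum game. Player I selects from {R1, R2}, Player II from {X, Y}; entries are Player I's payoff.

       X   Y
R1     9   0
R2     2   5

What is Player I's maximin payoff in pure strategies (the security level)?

2

Row minima: R1 → 0, R2 → 2.
The best of these is 2.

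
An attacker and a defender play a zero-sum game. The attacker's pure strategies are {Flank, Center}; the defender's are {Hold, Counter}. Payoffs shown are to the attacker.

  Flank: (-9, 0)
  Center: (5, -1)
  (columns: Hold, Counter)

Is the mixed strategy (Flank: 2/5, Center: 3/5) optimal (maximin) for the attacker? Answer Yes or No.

Yes

Against Hold this mix gives (2/5)·(-9) + (3/5)·5 = -3/5.
Against Counter this mix gives (2/5)·0 + (3/5)·(-1) = -3/5.
All of the defender's active replies (Hold, Counter) yield -3/5, and no column does worse for the attacker. The mix makes the defender indifferent and guarantees -3/5, so it is optimal.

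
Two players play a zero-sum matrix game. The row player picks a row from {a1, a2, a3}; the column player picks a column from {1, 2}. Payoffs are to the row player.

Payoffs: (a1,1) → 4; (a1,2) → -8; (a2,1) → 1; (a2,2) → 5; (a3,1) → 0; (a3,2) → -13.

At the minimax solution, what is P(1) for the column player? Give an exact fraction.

13/16

Row minima: a1 → -8, a2 → 1, a3 → -13; maximin = 1.
Column maxima: 1 → 4, 2 → 5; minimax = 4.
1 ≠ 4, so there is no saddle point; optimal play is mixed.
a3 is strictly dominated by a1, so the row player never plays it.
On the remaining 2×2 (a1, a2 vs 1, 2):
Let the row player play a1 with probability p. Expected payoff against 1: 4p + 1(1−p) = 3p + 1; against 2: (-8)p + 5(1−p) = −13p + 5.
Setting these equal: 3p + 1 = −13p + 5 ⇒ 16p = 4 ⇒ p = 1/4, and the value is (3)·(1/4) + 1 = 7/4.
For the column player: with q = P(1), equating a1's and a2's payoffs gives 12q − 8 = −4q + 5 ⇒ q = 13/16.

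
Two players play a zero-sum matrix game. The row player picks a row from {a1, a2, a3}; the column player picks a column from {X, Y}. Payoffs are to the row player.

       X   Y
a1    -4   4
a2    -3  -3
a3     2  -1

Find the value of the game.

Row minima: a1 → -4, a2 → -3, a3 → -1; maximin = -1.
Column maxima: X → 2, Y → 4; minimax = 2.
-1 ≠ 2, so there is no saddle point; optimal play is mixed.
a2 is strictly dominated by a3, so the row player never plays it.
On the remaining 2×2 (a1, a3 vs X, Y):
Let the row player play a1 with probability p. Expected payoff against X: (-4)p + 2(1−p) = −6p + 2; against Y: 4p + (-1)(1−p) = 5p − 1.
Setting these equal: −6p + 2 = 5p − 1 ⇒ −11p = -3 ⇒ p = 3/11, and the value is (-6)·(3/11) + 2 = 4/11.
For the column player: with q = P(X), equating a1's and a3's payoffs gives −8q + 4 = 3q − 1 ⇒ q = 5/11.

4/11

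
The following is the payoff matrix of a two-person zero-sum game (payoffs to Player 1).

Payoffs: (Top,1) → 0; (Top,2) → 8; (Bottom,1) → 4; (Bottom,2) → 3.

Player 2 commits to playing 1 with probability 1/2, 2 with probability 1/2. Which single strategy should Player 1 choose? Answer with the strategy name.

Top

Expected payoff of Top: (1/2)·0 + (1/2)·8 = 4.
Expected payoff of Bottom: (1/2)·4 + (1/2)·3 = 7/2.
The largest is 4, so Player 1's best response is Top.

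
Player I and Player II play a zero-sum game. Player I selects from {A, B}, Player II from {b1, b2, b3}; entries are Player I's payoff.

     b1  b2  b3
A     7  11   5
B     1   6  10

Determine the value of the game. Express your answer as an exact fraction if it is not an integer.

65/11

Row minima: A → 5, B → 1; maximin = 5.
Column maxima: b1 → 7, b2 → 11, b3 → 10; minimax = 7.
5 ≠ 7, so there is no saddle point; optimal play is mixed.
b2 is strictly dominated by b1 (it gives Player I strictly more in every row), so Player II never plays it.
On the remaining 2×2 (A, B vs b1, b3):
Let Player I play A with probability p. Expected payoff against b1: 7p + 1(1−p) = 6p + 1; against b3: 5p + 10(1−p) = −5p + 10.
Setting these equal: 6p + 1 = −5p + 10 ⇒ 11p = 9 ⇒ p = 9/11, and the value is (6)·(9/11) + 1 = 65/11.
For Player II: with q = P(b1), equating A's and B's payoffs gives 2q + 5 = −9q + 10 ⇒ q = 5/11.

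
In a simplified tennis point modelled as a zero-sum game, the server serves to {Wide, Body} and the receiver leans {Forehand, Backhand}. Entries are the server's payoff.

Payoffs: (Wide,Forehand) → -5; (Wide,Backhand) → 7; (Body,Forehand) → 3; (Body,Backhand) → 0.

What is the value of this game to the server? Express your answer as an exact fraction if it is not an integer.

Row minima: Wide → -5, Body → 0; maximin = 0.
Column maxima: Forehand → 3, Backhand → 7; minimax = 3.
0 ≠ 3, so there is no saddle point; optimal play is mixed.
Let the server play Wide with probability p. Expected payoff against Forehand: (-5)p + 3(1−p) = −8p + 3; against Backhand: 7p + 0(1−p) = 7p.
Setting these equal: −8p + 3 = 7p ⇒ −15p = -3 ⇒ p = 1/5, and the value is (-8)·(1/5) + 3 = 7/5.
For the receiver: with q = P(Forehand), equating Wide's and Body's payoffs gives −12q + 7 = 3q ⇒ q = 7/15.

7/5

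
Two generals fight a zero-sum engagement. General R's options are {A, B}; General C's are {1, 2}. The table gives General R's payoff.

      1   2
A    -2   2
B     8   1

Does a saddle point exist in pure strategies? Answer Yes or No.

No

Row minima: A → -2, B → 1; maximin = 1.
Column maxima: 1 → 8, 2 → 2; minimax = 2.
1 ≠ 2, so no pure-strategy equilibrium exists.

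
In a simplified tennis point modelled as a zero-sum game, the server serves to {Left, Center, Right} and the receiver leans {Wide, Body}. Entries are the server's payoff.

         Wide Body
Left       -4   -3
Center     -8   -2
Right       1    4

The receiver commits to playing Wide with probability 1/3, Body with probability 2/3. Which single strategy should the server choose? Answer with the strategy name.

Right

Expected payoff of Left: (1/3)·(-4) + (2/3)·(-3) = -10/3.
Expected payoff of Center: (1/3)·(-8) + (2/3)·(-2) = -4.
Expected payoff of Right: (1/3)·1 + (2/3)·4 = 3.
The largest is 3, so the server's best response is Right.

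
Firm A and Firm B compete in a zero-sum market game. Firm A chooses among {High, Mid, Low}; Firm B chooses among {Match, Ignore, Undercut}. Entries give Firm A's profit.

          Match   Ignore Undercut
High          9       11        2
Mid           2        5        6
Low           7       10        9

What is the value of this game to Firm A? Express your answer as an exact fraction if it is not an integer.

Row minima: High → 2, Mid → 2, Low → 7; maximin = 7.
Column maxima: Match → 9, Ignore → 11, Undercut → 9; minimax = 9.
7 ≠ 9, so there is no saddle point; optimal play is mixed.
Mid is strictly dominated by Low, so Firm A never plays it.
Ignore is strictly dominated by Match (it gives Firm A strictly more in every row), so Firm B never plays it.
On the remaining 2×2 (High, Low vs Match, Undercut):
Let Firm A play High with probability p. Expected payoff against Match: 9p + 7(1−p) = 2p + 7; against Undercut: 2p + 9(1−p) = −7p + 9.
Setting these equal: 2p + 7 = −7p + 9 ⇒ 9p = 2 ⇒ p = 2/9, and the value is (2)·(2/9) + 7 = 67/9.
For Firm B: with q = P(Match), equating High's and Low's payoffs gives 7q + 2 = −2q + 9 ⇒ q = 7/9.

67/9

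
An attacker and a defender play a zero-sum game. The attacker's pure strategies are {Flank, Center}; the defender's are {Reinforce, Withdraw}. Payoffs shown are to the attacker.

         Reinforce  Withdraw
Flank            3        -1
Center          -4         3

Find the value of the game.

5/11

Row minima: Flank → -1, Center → -4; maximin = -1.
Column maxima: Reinforce → 3, Withdraw → 3; minimax = 3.
-1 ≠ 3, so there is no saddle point; optimal play is mixed.
Let the attacker play Flank with probability p. Expected payoff against Reinforce: 3p + (-4)(1−p) = 7p − 4; against Withdraw: (-1)p + 3(1−p) = −4p + 3.
Setting these equal: 7p − 4 = −4p + 3 ⇒ 11p = 7 ⇒ p = 7/11, and the value is (7)·(7/11) − 4 = 5/11.
For the defender: with q = P(Reinforce), equating Flank's and Center's payoffs gives 4q − 1 = −7q + 3 ⇒ q = 4/11.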